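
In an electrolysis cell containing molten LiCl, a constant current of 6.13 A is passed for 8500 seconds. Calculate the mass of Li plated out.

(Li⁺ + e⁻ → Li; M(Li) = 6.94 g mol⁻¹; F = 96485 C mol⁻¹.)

Q = I·t = 6.130 A × 8500.0 s = 52100 C.
n(e⁻) = Q/F = 52100 / 96485 = 0.5400 mol.
Li⁺ + e⁻ → Li, so n(Li) = n(e⁻)/1 = 0.5400 mol.
m = n·M = 0.5400 × 6.94 = 3.75 g.

3.75 g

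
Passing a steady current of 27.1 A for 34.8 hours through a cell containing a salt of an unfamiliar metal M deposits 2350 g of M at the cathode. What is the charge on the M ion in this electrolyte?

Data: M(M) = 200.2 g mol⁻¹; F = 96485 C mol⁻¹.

+3

Q = I·t = 27.10 A × 125280 s = 3395000 C, so n(e⁻) = 3395000/96485 = 35.19 mol.
n(M) deposited = 2350 / 200.2 = 11.74 mol.
Electrons per atom = n(e⁻)/n(M) = 35.19 / 11.74 = 3.00 ≈ 3, so the ion is M³⁺.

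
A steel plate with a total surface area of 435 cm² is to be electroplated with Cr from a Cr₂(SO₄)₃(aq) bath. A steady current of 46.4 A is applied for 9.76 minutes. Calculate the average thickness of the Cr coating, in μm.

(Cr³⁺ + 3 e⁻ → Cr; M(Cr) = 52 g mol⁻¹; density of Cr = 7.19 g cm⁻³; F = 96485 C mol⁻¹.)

15.6 μm

Q = I·t = 46.40 × 585.60 = 27170 C; n(e⁻) = 0.2816 mol.
n(Cr) = n(e⁻)/3 = 0.09387 mol, so m = 0.09387 × 52 = 4.881 g.
Volume = m/ρ = 4.881 / 7.19 = 0.6789 cm³.
Thickness = V/A = 0.6789 / 435 = 0.00156 cm = 15.6 μm.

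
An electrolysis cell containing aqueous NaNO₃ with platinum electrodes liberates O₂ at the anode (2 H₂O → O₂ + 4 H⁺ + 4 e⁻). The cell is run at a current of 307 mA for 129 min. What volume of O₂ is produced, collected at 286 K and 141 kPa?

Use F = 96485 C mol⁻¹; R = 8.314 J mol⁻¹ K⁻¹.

Q = I·t = 0.3070 A × 7740.0 s = 2376 C.
n(e⁻) = Q/F = 2376 / 96485 = 0.02463 mol.
4 electrons are transferred per O₂ molecule, so n(O₂) = 0.02463 / 4 = 0.006157 mol.
V = nRT/P = (0.006157 × 8.314 × 286) / (141 × 10³ Pa) = 1.04 × 10⁻⁴ m³ = 0.104 L.

0.104 L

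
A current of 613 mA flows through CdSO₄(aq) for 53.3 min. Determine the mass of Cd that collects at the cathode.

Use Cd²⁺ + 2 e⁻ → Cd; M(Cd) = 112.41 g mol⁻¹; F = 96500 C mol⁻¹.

Q = I·t = 0.6130 A × 3198.0 s = 1960 C.
n(e⁻) = Q/F = 1960 / 96500 = 0.02031 mol.
Cd²⁺ + 2 e⁻ → Cd, so n(Cd) = n(e⁻)/2 = 0.01016 mol.
m = n·M = 0.01016 × 112.41 = 1.14 g.

1.14 g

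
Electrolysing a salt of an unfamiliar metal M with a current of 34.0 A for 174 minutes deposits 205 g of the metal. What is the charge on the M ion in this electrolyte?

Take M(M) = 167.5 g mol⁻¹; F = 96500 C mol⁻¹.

Q = I·t = 34.00 A × 10440 s = 355000 C, so n(e⁻) = 355000/96500 = 3.678 mol.
n(M) deposited = 205 / 167.5 = 1.224 mol.
Electrons per atom = n(e⁻)/n(M) = 3.678 / 1.224 = 3.01 ≈ 3, so the ion is M³⁺.

+3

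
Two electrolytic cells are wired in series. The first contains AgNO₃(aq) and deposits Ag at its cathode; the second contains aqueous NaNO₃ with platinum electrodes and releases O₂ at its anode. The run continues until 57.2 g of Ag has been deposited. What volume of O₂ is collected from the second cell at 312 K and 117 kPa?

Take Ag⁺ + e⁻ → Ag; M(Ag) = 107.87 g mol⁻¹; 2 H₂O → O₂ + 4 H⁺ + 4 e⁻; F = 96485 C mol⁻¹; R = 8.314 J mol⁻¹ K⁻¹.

2.94 L

n(Ag) = 57.2 / 107.87 = 0.5303 mol, so n(e⁻) = 1 × 0.5303 = 0.5303 mol.
The cells are in series, so the same 0.5303 mol of electrons passes through the second cell.
2 H₂O → O₂ + 4 H⁺ + 4 e⁻ — 4 mol e⁻ per mol O₂, so n(O₂) = 0.5303/4 = 0.1326 mol.
V = nRT/P = (0.1326 × 8.314 × 312) / (117 × 10³) = 0.00294 m³ = 2.94 L.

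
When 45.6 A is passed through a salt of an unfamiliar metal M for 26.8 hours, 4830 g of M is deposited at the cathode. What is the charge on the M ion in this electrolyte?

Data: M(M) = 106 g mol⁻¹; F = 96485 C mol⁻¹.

Q = I·t = 45.60 A × 96480 s = 4399000 C, so n(e⁻) = 4399000/96485 = 45.60 mol.
n(M) deposited = 4830 / 106 = 45.57 mol.
Electrons per atom = n(e⁻)/n(M) = 45.60 / 45.57 = 1.00 ≈ 1, so the ion is M⁺.

+1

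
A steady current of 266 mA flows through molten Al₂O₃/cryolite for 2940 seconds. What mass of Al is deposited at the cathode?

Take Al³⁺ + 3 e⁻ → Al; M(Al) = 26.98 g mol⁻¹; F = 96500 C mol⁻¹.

0.0729 g

Q = I·t = 0.2660 A × 2940.0 s = 782.0 C.
n(e⁻) = Q/F = 782.0 / 96500 = 0.008104 mol.
Al³⁺ + 3 e⁻ → Al, so n(Al) = n(e⁻)/3 = 0.002701 mol.
m = n·M = 0.002701 × 26.98 = 0.0729 g.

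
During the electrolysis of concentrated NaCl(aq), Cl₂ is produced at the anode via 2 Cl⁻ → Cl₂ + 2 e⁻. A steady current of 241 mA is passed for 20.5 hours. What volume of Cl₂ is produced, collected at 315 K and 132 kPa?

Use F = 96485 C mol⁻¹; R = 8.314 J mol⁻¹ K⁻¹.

Q = I·t = 0.2410 A × 73800 s = 17790 C.
n(e⁻) = Q/F = 17790 / 96485 = 0.1843 mol.
2 electrons are transferred per Cl₂ molecule, so n(Cl₂) = 0.1843 / 2 = 0.09217 mol.
V = nRT/P = (0.09217 × 8.314 × 315) / (132 × 10³ Pa) = 0.00183 m³ = 1.83 L.

1.83 L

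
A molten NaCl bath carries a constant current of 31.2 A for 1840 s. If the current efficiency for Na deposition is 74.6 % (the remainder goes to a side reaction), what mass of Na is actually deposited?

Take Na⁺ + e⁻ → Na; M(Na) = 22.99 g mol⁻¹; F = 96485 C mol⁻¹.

Q = I·t = 31.20 × 1840.0 = 57410 C.
n(e⁻) = 57410/96485 = 0.5950 mol; theoretically n(Na) = 0.5950/1 = 0.5950 mol, m_theo = 13.68 g.
At 74.6 % efficiency, m_actual = 0.746 × 13.68 = 10.2 g.

10.2 g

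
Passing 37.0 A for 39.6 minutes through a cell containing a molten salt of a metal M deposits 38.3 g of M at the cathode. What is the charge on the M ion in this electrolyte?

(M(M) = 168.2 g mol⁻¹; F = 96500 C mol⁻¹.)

Q = I·t = 37.00 A × 2376.0 s = 87910 C, so n(e⁻) = 87910/96500 = 0.9110 mol.
n(M) deposited = 38.3 / 168.2 = 0.2277 mol.
Electrons per atom = n(e⁻)/n(M) = 0.9110 / 0.2277 = 4.00 ≈ 4, so the ion is M⁴⁺.

+4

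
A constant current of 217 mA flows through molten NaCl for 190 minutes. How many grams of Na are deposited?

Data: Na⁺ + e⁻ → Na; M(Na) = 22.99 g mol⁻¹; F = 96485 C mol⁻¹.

0.589 g

Q = I·t = 0.2170 A × 11400 s = 2474 C.
n(e⁻) = Q/F = 2474 / 96485 = 0.02564 mol.
Na⁺ + e⁻ → Na, so n(Na) = n(e⁻)/1 = 0.02564 mol.
m = n·M = 0.02564 × 22.99 = 0.589 g.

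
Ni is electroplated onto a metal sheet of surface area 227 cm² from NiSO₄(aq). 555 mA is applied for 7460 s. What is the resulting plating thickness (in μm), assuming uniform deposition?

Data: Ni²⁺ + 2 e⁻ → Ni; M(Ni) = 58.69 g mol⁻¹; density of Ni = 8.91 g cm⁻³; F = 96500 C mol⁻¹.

Q = I·t = 0.5550 × 7460.0 = 4140 C; n(e⁻) = 0.04290 mol.
n(Ni) = n(e⁻)/2 = 0.02145 mol, so m = 0.02145 × 58.69 = 1.259 g.
Volume = m/ρ = 1.259 / 8.91 = 0.1413 cm³.
Thickness = V/A = 0.1413 / 227 = 6.22 × 10⁻⁴ cm = 6.22 μm.

6.22 μm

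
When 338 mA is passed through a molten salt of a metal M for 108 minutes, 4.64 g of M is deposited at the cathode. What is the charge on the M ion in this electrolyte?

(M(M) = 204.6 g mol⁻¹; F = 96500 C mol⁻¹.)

+1

Q = I·t = 0.3380 A × 6480.0 s = 2190 C, so n(e⁻) = 2190/96500 = 0.02270 mol.
n(M) deposited = 4.64 / 204.6 = 0.02268 mol.
Electrons per atom = n(e⁻)/n(M) = 0.02270 / 0.02268 = 1.00 ≈ 1, so the ion is M⁺.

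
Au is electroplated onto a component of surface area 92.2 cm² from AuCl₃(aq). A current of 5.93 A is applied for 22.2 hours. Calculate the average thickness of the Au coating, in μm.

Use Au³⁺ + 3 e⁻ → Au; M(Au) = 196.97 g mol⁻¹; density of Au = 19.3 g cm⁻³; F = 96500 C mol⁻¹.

Q = I·t = 5.930 × 79920 = 473900 C; n(e⁻) = 4.911 mol.
n(Au) = n(e⁻)/3 = 1.637 mol, so m = 1.637 × 196.97 = 322.4 g.
Volume = m/ρ = 322.4 / 19.3 = 16.71 cm³.
Thickness = V/A = 16.71 / 92.2 = 0.181 cm = 1810 μm.

1810 μm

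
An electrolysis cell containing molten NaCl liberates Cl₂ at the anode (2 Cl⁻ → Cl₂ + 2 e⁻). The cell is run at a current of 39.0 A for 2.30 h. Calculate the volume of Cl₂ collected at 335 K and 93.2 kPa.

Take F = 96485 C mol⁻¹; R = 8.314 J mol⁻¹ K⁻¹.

50.0 L

Q = I·t = 39.00 A × 8280.0 s = 322900 C.
n(e⁻) = Q/F = 322900 / 96485 = 3.347 mol.
2 electrons are transferred per Cl₂ molecule, so n(Cl₂) = 3.347 / 2 = 1.673 mol.
V = nRT/P = (1.673 × 8.314 × 335) / (93.2 × 10³ Pa) = 0.0500 m³ = 50.0 L.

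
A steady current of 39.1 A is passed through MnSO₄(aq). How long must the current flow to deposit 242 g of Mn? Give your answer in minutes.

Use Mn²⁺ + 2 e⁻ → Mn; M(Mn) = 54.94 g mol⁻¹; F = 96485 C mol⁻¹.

362 min

n(Mn) = m/M = 242 / 54.94 = 4.405 mol.
Each Mn atom requires 2 electrons, so n(e⁻) = 2 × 4.405 = 8.810 mol.
Q = n(e⁻)·F = 8.810 × 96485 = 850000 C.
t = Q/I = 850000 / 39.10 A = 21740 s = 362 min.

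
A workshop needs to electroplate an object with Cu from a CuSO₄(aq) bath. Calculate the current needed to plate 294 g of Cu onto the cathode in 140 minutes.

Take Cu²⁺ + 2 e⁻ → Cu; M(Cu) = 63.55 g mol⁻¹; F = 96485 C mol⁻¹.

n(Cu) = 294 / 63.55 = 4.626 mol.
n(e⁻) = 2 × 4.626 = 9.253 mol.
Q = n(e⁻)·F = 9.253 × 96485 = 892700 C.
I = Q/t = 892700 / 8400.0 s = 106 A.

106 A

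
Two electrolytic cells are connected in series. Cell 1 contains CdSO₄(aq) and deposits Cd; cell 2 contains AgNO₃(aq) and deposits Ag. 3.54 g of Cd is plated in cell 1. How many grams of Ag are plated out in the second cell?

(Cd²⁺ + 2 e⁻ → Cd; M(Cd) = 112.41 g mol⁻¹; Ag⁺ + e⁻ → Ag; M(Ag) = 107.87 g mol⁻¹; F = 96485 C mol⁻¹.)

6.79 g

n(Cd) = 3.54 / 112.41 = 0.03149 mol.
Since Cd²⁺ + 2 e⁻ → Cd, n(e⁻) passed = 2 × 0.03149 = 0.06298 mol.
Cells in series carry the same charge, so the same 0.06298 mol of electrons passes through cell 2.
Ag⁺ + e⁻ → Ag, so n(Ag) = 0.06298 / 1 = 0.06298 mol.
m(Ag) = 0.06298 × 107.87 = 6.79 g.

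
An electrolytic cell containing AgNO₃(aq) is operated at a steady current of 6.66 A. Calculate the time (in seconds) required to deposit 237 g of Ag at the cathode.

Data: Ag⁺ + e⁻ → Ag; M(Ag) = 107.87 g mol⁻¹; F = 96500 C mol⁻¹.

n(Ag) = m/M = 237 / 107.87 = 2.197 mol.
Each Ag atom requires 1 electron, so n(e⁻) = 1 × 2.197 = 2.197 mol.
Q = n(e⁻)·F = 2.197 × 96500 = 212000 C.
t = Q/I = 212000 / 6.660 A = 31830 s.

31800 s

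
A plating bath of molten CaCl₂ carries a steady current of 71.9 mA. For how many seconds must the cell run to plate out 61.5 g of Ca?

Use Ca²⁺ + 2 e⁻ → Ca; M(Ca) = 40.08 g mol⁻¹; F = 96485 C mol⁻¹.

4.12 × 10⁶ s

n(Ca) = m/M = 61.5 / 40.08 = 1.534 mol.
Each Ca atom requires 2 electrons, so n(e⁻) = 2 × 1.534 = 3.069 mol.
Q = n(e⁻)·F = 3.069 × 96485 = 296100 C.
t = Q/I = 296100 / 0.07190 A = 4118000 s.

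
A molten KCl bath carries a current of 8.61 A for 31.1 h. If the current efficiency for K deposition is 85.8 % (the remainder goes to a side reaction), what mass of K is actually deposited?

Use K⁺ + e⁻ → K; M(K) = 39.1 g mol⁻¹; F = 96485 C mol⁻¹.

335 g

Q = I·t = 8.610 × 111960 = 964000 C.
n(e⁻) = 964000/96485 = 9.991 mol; theoretically n(K) = 9.991/1 = 9.991 mol, m_theo = 390.6 g.
At 85.8 % efficiency, m_actual = 0.858 × 390.6 = 335 g.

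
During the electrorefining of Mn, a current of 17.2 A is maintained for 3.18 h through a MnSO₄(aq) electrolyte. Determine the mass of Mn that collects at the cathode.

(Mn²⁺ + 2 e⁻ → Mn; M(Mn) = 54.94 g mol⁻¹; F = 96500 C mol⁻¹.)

Q = I·t = 17.20 A × 11448 s = 196900 C.
n(e⁻) = Q/F = 196900 / 96500 = 2.040 mol.
Mn²⁺ + 2 e⁻ → Mn, so n(Mn) = n(e⁻)/2 = 1.020 mol.
m = n·M = 1.020 × 54.94 = 56.1 g.

56.1 g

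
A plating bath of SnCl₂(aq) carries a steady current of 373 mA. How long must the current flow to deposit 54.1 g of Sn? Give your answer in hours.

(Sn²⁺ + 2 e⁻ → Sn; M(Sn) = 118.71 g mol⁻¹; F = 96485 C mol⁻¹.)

65.5 h

n(Sn) = m/M = 54.1 / 118.71 = 0.4557 mol.
Each Sn atom requires 2 electrons, so n(e⁻) = 2 × 0.4557 = 0.9115 mol.
Q = n(e⁻)·F = 0.9115 × 96485 = 87940 C.
t = Q/I = 87940 / 0.3730 A = 235800 s = 65.5 h.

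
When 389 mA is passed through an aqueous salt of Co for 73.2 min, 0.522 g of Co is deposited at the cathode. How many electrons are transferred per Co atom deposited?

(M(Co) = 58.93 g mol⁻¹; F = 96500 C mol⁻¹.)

Q = I·t = 0.3890 A × 4392.0 s = 1708 C, so n(e⁻) = 1708/96500 = 0.01770 mol.
n(Co) deposited = 0.522 / 58.93 = 0.008858 mol.
Electrons per atom = n(e⁻)/n(Co) = 0.01770 / 0.008858 = 2.00 ≈ 2, so the ion is Co²⁺.

2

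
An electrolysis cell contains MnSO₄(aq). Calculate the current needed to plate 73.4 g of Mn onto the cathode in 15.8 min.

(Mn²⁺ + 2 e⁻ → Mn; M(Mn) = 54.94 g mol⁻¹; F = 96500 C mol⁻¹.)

272 A

n(Mn) = 73.4 / 54.94 = 1.336 mol.
n(e⁻) = 2 × 1.336 = 2.672 mol.
Q = n(e⁻)·F = 2.672 × 96500 = 257800 C.
I = Q/t = 257800 / 948.00 s = 272 A.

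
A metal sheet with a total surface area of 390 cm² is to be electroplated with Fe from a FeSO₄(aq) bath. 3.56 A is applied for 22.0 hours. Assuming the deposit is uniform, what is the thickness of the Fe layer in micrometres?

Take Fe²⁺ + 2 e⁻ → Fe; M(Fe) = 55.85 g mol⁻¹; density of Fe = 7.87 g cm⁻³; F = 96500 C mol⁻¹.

Q = I·t = 3.560 × 79200 = 282000 C; n(e⁻) = 2.922 mol.
n(Fe) = n(e⁻)/2 = 1.461 mol, so m = 1.461 × 55.85 = 81.59 g.
Volume = m/ρ = 81.59 / 7.87 = 10.37 cm³.
Thickness = V/A = 10.37 / 390 = 0.0266 cm = 266 μm.

266 μm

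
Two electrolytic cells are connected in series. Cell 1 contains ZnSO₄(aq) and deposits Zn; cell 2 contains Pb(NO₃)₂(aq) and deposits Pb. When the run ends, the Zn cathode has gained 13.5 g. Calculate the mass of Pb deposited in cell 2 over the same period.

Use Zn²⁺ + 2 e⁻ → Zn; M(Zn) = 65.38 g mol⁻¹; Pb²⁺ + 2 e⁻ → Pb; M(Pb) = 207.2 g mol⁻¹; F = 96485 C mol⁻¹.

42.8 g

n(Zn) = 13.5 / 65.38 = 0.2065 mol.
Since Zn²⁺ + 2 e⁻ → Zn, n(e⁻) passed = 2 × 0.2065 = 0.4130 mol.
Cells in series carry the same charge, so the same 0.4130 mol of electrons passes through cell 2.
Pb²⁺ + 2 e⁻ → Pb, so n(Pb) = 0.4130 / 2 = 0.2065 mol.
m(Pb) = 0.2065 × 207.2 = 42.8 g.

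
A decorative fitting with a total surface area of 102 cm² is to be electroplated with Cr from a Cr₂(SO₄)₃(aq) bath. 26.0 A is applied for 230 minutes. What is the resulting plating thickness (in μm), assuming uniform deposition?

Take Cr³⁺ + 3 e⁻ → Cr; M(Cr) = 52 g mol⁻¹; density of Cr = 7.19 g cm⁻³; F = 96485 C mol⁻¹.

879 μm

Q = I·t = 26.00 × 13800 = 358800 C; n(e⁻) = 3.719 mol.
n(Cr) = n(e⁻)/3 = 1.240 mol, so m = 1.240 × 52 = 64.46 g.
Volume = m/ρ = 64.46 / 7.19 = 8.965 cm³.
Thickness = V/A = 8.965 / 102 = 0.0879 cm = 879 μm.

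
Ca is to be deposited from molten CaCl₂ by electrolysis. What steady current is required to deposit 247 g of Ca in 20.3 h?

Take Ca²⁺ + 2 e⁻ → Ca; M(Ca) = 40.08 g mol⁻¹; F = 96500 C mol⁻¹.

n(Ca) = 247 / 40.08 = 6.163 mol.
n(e⁻) = 2 × 6.163 = 12.33 mol.
Q = n(e⁻)·F = 12.33 × 96500 = 1189000 C.
I = Q/t = 1189000 / 73080 s = 16.3 A.

16.3 A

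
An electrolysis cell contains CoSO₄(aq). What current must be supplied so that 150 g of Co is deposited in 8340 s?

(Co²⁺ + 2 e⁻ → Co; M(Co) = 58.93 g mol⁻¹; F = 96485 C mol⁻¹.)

58.9 A

n(Co) = 150 / 58.93 = 2.545 mol.
n(e⁻) = 2 × 2.545 = 5.091 mol.
Q = n(e⁻)·F = 5.091 × 96485 = 491200 C.
I = Q/t = 491200 / 8340.0 s = 58.9 A.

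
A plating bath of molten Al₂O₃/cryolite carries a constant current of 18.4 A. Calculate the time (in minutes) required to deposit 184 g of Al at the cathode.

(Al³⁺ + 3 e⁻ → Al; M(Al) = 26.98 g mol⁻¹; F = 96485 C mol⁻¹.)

1790 min

n(Al) = m/M = 184 / 26.98 = 6.820 mol.
Each Al atom requires 3 electrons, so n(e⁻) = 3 × 6.820 = 20.46 mol.
Q = n(e⁻)·F = 20.46 × 96485 = 1974000 C.
t = Q/I = 1974000 / 18.40 A = 107300 s = 1790 min.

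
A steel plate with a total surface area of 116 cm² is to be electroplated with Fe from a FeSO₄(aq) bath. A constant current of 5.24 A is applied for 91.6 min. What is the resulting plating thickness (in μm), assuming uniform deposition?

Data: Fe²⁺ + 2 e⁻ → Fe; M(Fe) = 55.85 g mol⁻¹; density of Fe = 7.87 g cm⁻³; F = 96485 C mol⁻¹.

Q = I·t = 5.240 × 5496.0 = 28800 C; n(e⁻) = 0.2985 mol.
n(Fe) = n(e⁻)/2 = 0.1492 mol, so m = 0.1492 × 55.85 = 8.335 g.
Volume = m/ρ = 8.335 / 7.87 = 1.059 cm³.
Thickness = V/A = 1.059 / 116 = 0.00913 cm = 91.3 μm.

91.3 μm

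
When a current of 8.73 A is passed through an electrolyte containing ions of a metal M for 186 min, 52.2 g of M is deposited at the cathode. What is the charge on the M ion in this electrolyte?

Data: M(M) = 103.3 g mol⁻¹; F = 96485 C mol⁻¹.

Q = I·t = 8.730 A × 11160 s = 97430 C, so n(e⁻) = 97430/96485 = 1.010 mol.
n(M) deposited = 52.2 / 103.3 = 0.5053 mol.
Electrons per atom = n(e⁻)/n(M) = 1.010 / 0.5053 = 2.00 ≈ 2, so the ion is M²⁺.

+2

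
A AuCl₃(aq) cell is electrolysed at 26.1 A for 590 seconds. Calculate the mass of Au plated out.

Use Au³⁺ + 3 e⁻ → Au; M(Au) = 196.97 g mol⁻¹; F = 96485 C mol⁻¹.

Q = I·t = 26.10 A × 590.00 s = 15400 C.
n(e⁻) = Q/F = 15400 / 96485 = 0.1596 mol.
Au³⁺ + 3 e⁻ → Au, so n(Au) = n(e⁻)/3 = 0.05320 mol.
m = n·M = 0.05320 × 196.97 = 10.5 g.

10.5 g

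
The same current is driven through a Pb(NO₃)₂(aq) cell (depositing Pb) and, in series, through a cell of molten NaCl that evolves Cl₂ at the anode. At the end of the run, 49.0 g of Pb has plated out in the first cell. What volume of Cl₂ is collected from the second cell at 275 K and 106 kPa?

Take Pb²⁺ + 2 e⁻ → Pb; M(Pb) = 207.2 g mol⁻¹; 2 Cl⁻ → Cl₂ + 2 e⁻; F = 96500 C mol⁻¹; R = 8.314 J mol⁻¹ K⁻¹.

5.10 L

n(Pb) = 49.0 / 207.2 = 0.2365 mol, so n(e⁻) = 2 × 0.2365 = 0.4730 mol.
The cells are in series, so the same 0.4730 mol of electrons passes through the second cell.
2 Cl⁻ → Cl₂ + 2 e⁻ — 2 mol e⁻ per mol Cl₂, so n(Cl₂) = 0.4730/2 = 0.2365 mol.
V = nRT/P = (0.2365 × 8.314 × 275) / (106 × 10³) = 0.00510 m³ = 5.10 L.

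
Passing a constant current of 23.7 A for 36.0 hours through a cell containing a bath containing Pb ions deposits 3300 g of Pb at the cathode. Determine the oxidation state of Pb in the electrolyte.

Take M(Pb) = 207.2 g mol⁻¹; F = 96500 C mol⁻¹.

Q = I·t = 23.70 A × 129600 s = 3072000 C, so n(e⁻) = 3072000/96500 = 31.83 mol.
n(Pb) deposited = 3300 / 207.2 = 15.93 mol.
Electrons per atom = n(e⁻)/n(Pb) = 31.83 / 15.93 = 2.00 ≈ 2, so the ion is Pb²⁺.

+2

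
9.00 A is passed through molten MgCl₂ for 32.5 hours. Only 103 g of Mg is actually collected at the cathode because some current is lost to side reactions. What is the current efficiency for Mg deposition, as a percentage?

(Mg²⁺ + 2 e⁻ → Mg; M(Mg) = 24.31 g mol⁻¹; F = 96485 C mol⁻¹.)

Q = I·t = 9.000 × 117000 = 1053000 C; n(e⁻) = 1053000/96485 = 10.91 mol.
Theoretical n(Mg) = n(e⁻)/2 = 5.457 mol, i.e. m_theo = 5.457 × 24.31 = 132.7 g.
Efficiency = m_actual / m_theo = 103 / 132.7 = 77.6 %.

77.6 %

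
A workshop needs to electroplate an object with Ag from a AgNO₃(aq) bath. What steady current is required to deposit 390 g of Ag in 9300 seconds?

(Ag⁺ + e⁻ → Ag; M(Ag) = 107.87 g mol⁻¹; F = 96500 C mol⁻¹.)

n(Ag) = 390 / 107.87 = 3.615 mol.
n(e⁻) = 1 × 3.615 = 3.615 mol.
Q = n(e⁻)·F = 3.615 × 96500 = 348900 C.
I = Q/t = 348900 / 9300.0 s = 37.5 A.

37.5 A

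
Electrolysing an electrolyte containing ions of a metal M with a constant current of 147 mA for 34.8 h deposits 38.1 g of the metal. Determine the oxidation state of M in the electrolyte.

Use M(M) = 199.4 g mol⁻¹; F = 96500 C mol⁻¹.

Q = I·t = 0.1470 A × 125280 s = 18420 C, so n(e⁻) = 18420/96500 = 0.1908 mol.
n(M) deposited = 38.1 / 199.4 = 0.1911 mol.
Electrons per atom = n(e⁻)/n(M) = 0.1908 / 0.1911 = 0.999 ≈ 1, so the ion is M⁺.

+1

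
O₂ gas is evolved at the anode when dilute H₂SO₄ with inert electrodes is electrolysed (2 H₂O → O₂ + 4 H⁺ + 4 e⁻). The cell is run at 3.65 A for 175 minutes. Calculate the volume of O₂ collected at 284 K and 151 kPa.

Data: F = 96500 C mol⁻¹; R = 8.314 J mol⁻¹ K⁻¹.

1.55 L

Q = I·t = 3.650 A × 10500 s = 38320 C.
n(e⁻) = Q/F = 38320 / 96500 = 0.3972 mol.
4 electrons are transferred per O₂ molecule, so n(O₂) = 0.3972 / 4 = 0.09929 mol.
V = nRT/P = (0.09929 × 8.314 × 284) / (151 × 10³ Pa) = 0.00155 m³ = 1.55 L.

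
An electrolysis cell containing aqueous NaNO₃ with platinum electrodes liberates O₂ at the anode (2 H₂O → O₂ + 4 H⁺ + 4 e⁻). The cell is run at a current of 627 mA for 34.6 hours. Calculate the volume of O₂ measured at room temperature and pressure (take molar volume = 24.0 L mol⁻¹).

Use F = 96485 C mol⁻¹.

Q = I·t = 0.6270 A × 124560 s = 78100 C.
n(e⁻) = Q/F = 78100 / 96485 = 0.8094 mol.
4 electrons are transferred per O₂ molecule, so n(O₂) = 0.8094 / 4 = 0.2024 mol.
V = n × V_m = 0.2024 × 24.0 = 4.86 L.

4.86 L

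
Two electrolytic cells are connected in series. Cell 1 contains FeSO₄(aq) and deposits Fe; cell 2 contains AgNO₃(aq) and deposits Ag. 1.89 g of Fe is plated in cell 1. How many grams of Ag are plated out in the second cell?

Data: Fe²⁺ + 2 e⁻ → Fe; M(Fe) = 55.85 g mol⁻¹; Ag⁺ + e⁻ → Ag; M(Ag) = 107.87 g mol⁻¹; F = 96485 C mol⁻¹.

n(Fe) = 1.89 / 55.85 = 0.03384 mol.
Since Fe²⁺ + 2 e⁻ → Fe, n(e⁻) passed = 2 × 0.03384 = 0.06768 mol.
Cells in series carry the same charge, so the same 0.06768 mol of electrons passes through cell 2.
Ag⁺ + e⁻ → Ag, so n(Ag) = 0.06768 / 1 = 0.06768 mol.
m(Ag) = 0.06768 × 107.87 = 7.30 g.

7.30 g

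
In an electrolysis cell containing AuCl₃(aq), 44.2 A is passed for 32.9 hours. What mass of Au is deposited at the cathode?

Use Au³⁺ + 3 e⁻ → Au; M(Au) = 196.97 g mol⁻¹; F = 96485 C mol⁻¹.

3560 g

Q = I·t = 44.20 A × 118440 s = 5235000 C.
n(e⁻) = Q/F = 5235000 / 96485 = 54.26 mol.
Au³⁺ + 3 e⁻ → Au, so n(Au) = n(e⁻)/3 = 18.09 mol.
m = n·M = 18.09 × 196.97 = 3560 g.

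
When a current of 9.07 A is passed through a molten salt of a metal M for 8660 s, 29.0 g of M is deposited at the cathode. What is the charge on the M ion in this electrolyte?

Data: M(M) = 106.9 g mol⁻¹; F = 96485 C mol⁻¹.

+3

Q = I·t = 9.070 A × 8660.0 s = 78550 C, so n(e⁻) = 78550/96485 = 0.8141 mol.
n(M) deposited = 29.0 / 106.9 = 0.2713 mol.
Electrons per atom = n(e⁻)/n(M) = 0.8141 / 0.2713 = 3.00 ≈ 3, so the ion is M³⁺.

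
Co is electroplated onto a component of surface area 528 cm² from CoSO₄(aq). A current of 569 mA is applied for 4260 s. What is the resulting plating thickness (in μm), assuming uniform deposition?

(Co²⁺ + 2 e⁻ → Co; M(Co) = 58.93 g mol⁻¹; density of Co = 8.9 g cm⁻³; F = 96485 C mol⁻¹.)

1.58 μm

Q = I·t = 0.5690 × 4260.0 = 2424 C; n(e⁻) = 0.02512 mol.
n(Co) = n(e⁻)/2 = 0.01256 mol, so m = 0.01256 × 58.93 = 0.7402 g.
Volume = m/ρ = 0.7402 / 8.9 = 0.08317 cm³.
Thickness = V/A = 0.08317 / 528 = 1.58 × 10⁻⁴ cm = 1.58 μm.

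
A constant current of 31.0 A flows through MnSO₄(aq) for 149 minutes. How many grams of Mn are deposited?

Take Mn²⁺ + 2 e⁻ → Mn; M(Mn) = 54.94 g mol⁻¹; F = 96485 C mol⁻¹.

78.9 g

Q = I·t = 31.00 A × 8940.0 s = 277100 C.
n(e⁻) = Q/F = 277100 / 96485 = 2.872 mol.
Mn²⁺ + 2 e⁻ → Mn, so n(Mn) = n(e⁻)/2 = 1.436 mol.
m = n·M = 1.436 × 54.94 = 78.9 g.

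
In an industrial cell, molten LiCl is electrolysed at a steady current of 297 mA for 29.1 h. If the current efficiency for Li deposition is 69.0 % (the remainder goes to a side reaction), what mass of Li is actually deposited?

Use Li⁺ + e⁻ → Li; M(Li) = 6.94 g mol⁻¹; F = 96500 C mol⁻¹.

1.54 g

Q = I·t = 0.2970 × 104760 = 31110 C.
n(e⁻) = 31110/96500 = 0.3224 mol; theoretically n(Li) = 0.3224/1 = 0.3224 mol, m_theo = 2.238 g.
At 69.0 % efficiency, m_actual = 0.690 × 2.238 = 1.54 g.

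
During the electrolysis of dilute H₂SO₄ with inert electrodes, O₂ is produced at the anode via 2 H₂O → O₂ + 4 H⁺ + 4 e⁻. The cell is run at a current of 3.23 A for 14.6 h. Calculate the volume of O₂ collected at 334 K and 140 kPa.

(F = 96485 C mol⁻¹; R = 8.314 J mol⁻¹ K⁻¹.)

8.73 L

Q = I·t = 3.230 A × 52560 s = 169800 C.
n(e⁻) = Q/F = 169800 / 96485 = 1.760 mol.
4 electrons are transferred per O₂ molecule, so n(O₂) = 1.760 / 4 = 0.4399 mol.
V = nRT/P = (0.4399 × 8.314 × 334) / (140 × 10³ Pa) = 0.00873 m³ = 8.73 L.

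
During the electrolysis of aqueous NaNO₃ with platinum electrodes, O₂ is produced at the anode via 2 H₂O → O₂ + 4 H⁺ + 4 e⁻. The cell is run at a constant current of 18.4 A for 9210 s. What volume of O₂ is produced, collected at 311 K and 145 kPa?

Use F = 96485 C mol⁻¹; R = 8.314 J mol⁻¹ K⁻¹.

Q = I·t = 18.40 A × 9210.0 s = 169500 C.
n(e⁻) = Q/F = 169500 / 96485 = 1.756 mol.
4 electrons are transferred per O₂ molecule, so n(O₂) = 1.756 / 4 = 0.4391 mol.
V = nRT/P = (0.4391 × 8.314 × 311) / (145 × 10³ Pa) = 0.00783 m³ = 7.83 L.

7.83 L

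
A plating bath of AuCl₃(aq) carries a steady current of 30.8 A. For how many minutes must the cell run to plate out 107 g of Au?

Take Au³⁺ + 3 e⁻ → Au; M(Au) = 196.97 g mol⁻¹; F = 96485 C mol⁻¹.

n(Au) = m/M = 107 / 196.97 = 0.5432 mol.
Each Au atom requires 3 electrons, so n(e⁻) = 3 × 0.5432 = 1.630 mol.
Q = n(e⁻)·F = 1.630 × 96485 = 157200 C.
t = Q/I = 157200 / 30.80 A = 5105 s = 85.1 min.

85.1 min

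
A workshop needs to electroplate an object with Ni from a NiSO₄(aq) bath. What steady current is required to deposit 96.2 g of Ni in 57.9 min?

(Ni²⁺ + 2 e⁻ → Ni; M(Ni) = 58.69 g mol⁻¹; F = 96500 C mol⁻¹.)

n(Ni) = 96.2 / 58.69 = 1.639 mol.
n(e⁻) = 2 × 1.639 = 3.278 mol.
Q = n(e⁻)·F = 3.278 × 96500 = 316400 C.
I = Q/t = 316400 / 3474.0 s = 91.1 A.

91.1 A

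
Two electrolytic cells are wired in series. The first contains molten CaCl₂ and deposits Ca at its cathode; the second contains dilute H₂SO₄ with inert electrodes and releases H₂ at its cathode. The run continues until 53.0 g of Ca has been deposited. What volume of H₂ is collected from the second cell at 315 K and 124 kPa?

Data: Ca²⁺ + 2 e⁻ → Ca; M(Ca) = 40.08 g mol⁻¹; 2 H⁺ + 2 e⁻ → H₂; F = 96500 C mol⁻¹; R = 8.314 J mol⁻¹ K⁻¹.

27.9 L

n(Ca) = 53.0 / 40.08 = 1.322 mol, so n(e⁻) = 2 × 1.322 = 2.645 mol.
The cells are in series, so the same 2.645 mol of electrons passes through the second cell.
2 H⁺ + 2 e⁻ → H₂ — 2 mol e⁻ per mol H₂, so n(H₂) = 2.645/2 = 1.322 mol.
V = nRT/P = (1.322 × 8.314 × 315) / (124 × 10³) = 0.0279 m³ = 27.9 L.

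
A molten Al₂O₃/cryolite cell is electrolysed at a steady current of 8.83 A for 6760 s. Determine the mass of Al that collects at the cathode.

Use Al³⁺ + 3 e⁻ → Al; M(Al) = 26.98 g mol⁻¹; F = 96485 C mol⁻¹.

Q = I·t = 8.830 A × 6760.0 s = 59690 C.
n(e⁻) = Q/F = 59690 / 96485 = 0.6187 mol.
Al³⁺ + 3 e⁻ → Al, so n(Al) = n(e⁻)/3 = 0.2062 mol.
m = n·M = 0.2062 × 26.98 = 5.56 g.

5.56 g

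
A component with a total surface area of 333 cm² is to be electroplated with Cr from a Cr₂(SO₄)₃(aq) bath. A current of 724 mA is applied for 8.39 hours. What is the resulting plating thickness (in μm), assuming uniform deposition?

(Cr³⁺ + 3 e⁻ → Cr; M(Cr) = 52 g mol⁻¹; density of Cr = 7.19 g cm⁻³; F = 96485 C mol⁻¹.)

Q = I·t = 0.7240 × 30204 = 21870 C; n(e⁻) = 0.2266 mol.
n(Cr) = n(e⁻)/3 = 0.07555 mol, so m = 0.07555 × 52 = 3.928 g.
Volume = m/ρ = 3.928 / 7.19 = 0.5464 cm³.
Thickness = V/A = 0.5464 / 333 = 0.00164 cm = 16.4 μm.

16.4 μm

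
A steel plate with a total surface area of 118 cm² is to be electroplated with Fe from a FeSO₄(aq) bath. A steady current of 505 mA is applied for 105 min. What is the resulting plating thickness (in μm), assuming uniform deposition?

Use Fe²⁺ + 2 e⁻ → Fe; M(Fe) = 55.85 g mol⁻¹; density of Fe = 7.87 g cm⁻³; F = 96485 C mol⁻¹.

9.92 μm

Q = I·t = 0.5050 × 6300.0 = 3182 C; n(e⁻) = 0.03297 mol.
n(Fe) = n(e⁻)/2 = 0.01649 mol, so m = 0.01649 × 55.85 = 0.9208 g.
Volume = m/ρ = 0.9208 / 7.87 = 0.1170 cm³.
Thickness = V/A = 0.1170 / 118 = 9.92 × 10⁻⁴ cm = 9.92 μm.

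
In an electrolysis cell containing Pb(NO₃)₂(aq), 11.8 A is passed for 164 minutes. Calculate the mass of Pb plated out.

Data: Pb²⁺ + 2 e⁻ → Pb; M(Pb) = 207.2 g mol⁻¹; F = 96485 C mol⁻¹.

Q = I·t = 11.80 A × 9840.0 s = 116100 C.
n(e⁻) = Q/F = 116100 / 96485 = 1.203 mol.
Pb²⁺ + 2 e⁻ → Pb, so n(Pb) = n(e⁻)/2 = 0.6017 mol.
m = n·M = 0.6017 × 207.2 = 125 g.

125 g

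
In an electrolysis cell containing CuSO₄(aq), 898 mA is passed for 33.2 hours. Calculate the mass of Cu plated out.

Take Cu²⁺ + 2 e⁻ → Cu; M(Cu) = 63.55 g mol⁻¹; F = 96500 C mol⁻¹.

35.3 g

Q = I·t = 0.8980 A × 119520 s = 107300 C.
n(e⁻) = Q/F = 107300 / 96500 = 1.112 mol.
Cu²⁺ + 2 e⁻ → Cu, so n(Cu) = n(e⁻)/2 = 0.5561 mol.
m = n·M = 0.5561 × 63.55 = 35.3 g.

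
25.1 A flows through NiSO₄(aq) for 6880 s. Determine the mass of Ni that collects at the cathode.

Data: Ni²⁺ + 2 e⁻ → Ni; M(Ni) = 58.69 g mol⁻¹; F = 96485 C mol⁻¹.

Q = I·t = 25.10 A × 6880.0 s = 172700 C.
n(e⁻) = Q/F = 172700 / 96485 = 1.790 mol.
Ni²⁺ + 2 e⁻ → Ni, so n(Ni) = n(e⁻)/2 = 0.8949 mol.
m = n·M = 0.8949 × 58.69 = 52.5 g.

52.5 g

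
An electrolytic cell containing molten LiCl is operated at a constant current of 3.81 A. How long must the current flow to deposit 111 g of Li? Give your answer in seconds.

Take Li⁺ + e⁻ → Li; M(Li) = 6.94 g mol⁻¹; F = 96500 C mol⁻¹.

n(Li) = m/M = 111 / 6.94 = 15.99 mol.
Each Li atom requires 1 electron, so n(e⁻) = 1 × 15.99 = 15.99 mol.
Q = n(e⁻)·F = 15.99 × 96500 = 1543000 C.
t = Q/I = 1543000 / 3.810 A = 405100 s.

4.05 × 10⁵ s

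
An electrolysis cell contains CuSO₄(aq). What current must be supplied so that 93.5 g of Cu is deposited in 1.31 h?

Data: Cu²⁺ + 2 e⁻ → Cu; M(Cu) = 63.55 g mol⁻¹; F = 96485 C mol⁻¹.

60.2 A

n(Cu) = 93.5 / 63.55 = 1.471 mol.
n(e⁻) = 2 × 1.471 = 2.943 mol.
Q = n(e⁻)·F = 2.943 × 96485 = 283900 C.
I = Q/t = 283900 / 4716.0 s = 60.2 A.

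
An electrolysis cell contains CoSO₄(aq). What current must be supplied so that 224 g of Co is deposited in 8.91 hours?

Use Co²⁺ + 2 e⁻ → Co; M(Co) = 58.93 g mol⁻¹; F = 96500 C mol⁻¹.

n(Co) = 224 / 58.93 = 3.801 mol.
n(e⁻) = 2 × 3.801 = 7.602 mol.
Q = n(e⁻)·F = 7.602 × 96500 = 733600 C.
I = Q/t = 733600 / 32076 s = 22.9 A.

22.9 A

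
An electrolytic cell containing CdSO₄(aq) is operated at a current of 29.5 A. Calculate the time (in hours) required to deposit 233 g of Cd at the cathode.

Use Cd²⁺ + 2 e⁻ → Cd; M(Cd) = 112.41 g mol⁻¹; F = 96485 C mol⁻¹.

3.77 h

n(Cd) = m/M = 233 / 112.41 = 2.073 mol.
Each Cd atom requires 2 electrons, so n(e⁻) = 2 × 2.073 = 4.146 mol.
Q = n(e⁻)·F = 4.146 × 96485 = 400000 C.
t = Q/I = 400000 / 29.50 A = 13560 s = 3.77 h.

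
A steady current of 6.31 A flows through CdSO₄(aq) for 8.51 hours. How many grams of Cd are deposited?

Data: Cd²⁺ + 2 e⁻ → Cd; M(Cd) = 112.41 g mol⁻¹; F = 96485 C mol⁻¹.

Q = I·t = 6.310 A × 30636 s = 193300 C.
n(e⁻) = Q/F = 193300 / 96485 = 2.004 mol.
Cd²⁺ + 2 e⁻ → Cd, so n(Cd) = n(e⁻)/2 = 1.002 mol.
m = n·M = 1.002 × 112.41 = 113 g.

113 g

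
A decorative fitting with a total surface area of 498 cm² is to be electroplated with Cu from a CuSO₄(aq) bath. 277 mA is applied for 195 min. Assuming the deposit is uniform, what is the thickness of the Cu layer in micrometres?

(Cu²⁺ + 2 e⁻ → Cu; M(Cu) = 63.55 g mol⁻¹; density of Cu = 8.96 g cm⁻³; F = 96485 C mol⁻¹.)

2.39 μm

Q = I·t = 0.2770 × 11700 = 3241 C; n(e⁻) = 0.03359 mol.
n(Cu) = n(e⁻)/2 = 0.01679 mol, so m = 0.01679 × 63.55 = 1.067 g.
Volume = m/ρ = 1.067 / 8.96 = 0.1191 cm³.
Thickness = V/A = 0.1191 / 498 = 2.39 × 10⁻⁴ cm = 2.39 μm.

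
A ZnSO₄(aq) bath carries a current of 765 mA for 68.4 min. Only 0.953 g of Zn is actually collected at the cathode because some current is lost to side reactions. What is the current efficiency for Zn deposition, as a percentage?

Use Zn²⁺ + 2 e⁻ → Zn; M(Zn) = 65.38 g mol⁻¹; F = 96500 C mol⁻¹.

Q = I·t = 0.7650 × 4104.0 = 3140 C; n(e⁻) = 3140/96500 = 0.03253 mol.
Theoretical n(Zn) = n(e⁻)/2 = 0.01627 mol, i.e. m_theo = 0.01627 × 65.38 = 1.064 g.
Efficiency = m_actual / m_theo = 0.953 / 1.064 = 89.6 %.

89.6 %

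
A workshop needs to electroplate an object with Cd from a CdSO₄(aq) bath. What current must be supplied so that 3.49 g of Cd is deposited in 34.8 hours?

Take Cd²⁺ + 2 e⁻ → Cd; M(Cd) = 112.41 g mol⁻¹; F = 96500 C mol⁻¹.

n(Cd) = 3.49 / 112.41 = 0.03105 mol.
n(e⁻) = 2 × 0.03105 = 0.06209 mol.
Q = n(e⁻)·F = 0.06209 × 96500 = 5992 C.
I = Q/t = 5992 / 125280 s = 0.0478 A.

0.0478 A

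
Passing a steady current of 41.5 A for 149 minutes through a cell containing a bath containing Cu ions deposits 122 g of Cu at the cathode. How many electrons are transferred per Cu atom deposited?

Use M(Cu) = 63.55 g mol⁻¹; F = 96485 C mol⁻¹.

2

Q = I·t = 41.50 A × 8940.0 s = 371000 C, so n(e⁻) = 371000/96485 = 3.845 mol.
n(Cu) deposited = 122 / 63.55 = 1.920 mol.
Electrons per atom = n(e⁻)/n(Cu) = 3.845 / 1.920 = 2.00 ≈ 2, so the ion is Cu²⁺.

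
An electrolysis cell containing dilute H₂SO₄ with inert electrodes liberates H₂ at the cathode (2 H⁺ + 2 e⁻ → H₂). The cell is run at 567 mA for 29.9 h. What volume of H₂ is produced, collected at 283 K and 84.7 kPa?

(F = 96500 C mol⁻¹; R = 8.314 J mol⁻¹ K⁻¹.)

8.78 L

Q = I·t = 0.5670 A × 107640 s = 61030 C.
n(e⁻) = Q/F = 61030 / 96500 = 0.6325 mol.
2 electrons are transferred per H₂ molecule, so n(H₂) = 0.6325 / 2 = 0.3162 mol.
V = nRT/P = (0.3162 × 8.314 × 283) / (84.7 × 10³ Pa) = 0.00878 m³ = 8.78 L.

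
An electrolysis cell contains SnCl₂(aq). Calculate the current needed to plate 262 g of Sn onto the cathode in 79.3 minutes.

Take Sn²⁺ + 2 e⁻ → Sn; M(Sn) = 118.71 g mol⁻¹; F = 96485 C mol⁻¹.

89.5 A

n(Sn) = 262 / 118.71 = 2.207 mol.
n(e⁻) = 2 × 2.207 = 4.414 mol.
Q = n(e⁻)·F = 4.414 × 96485 = 425900 C.
I = Q/t = 425900 / 4758.0 s = 89.5 A.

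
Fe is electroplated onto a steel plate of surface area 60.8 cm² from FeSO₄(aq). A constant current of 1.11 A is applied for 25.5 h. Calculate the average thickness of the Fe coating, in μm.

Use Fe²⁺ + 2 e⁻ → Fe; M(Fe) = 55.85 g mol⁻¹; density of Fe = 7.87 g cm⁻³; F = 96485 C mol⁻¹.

616 μm

Q = I·t = 1.110 × 91800 = 101900 C; n(e⁻) = 1.056 mol.
n(Fe) = n(e⁻)/2 = 0.5281 mol, so m = 0.5281 × 55.85 = 29.49 g.
Volume = m/ρ = 29.49 / 7.87 = 3.747 cm³.
Thickness = V/A = 3.747 / 60.8 = 0.0616 cm = 616 μm.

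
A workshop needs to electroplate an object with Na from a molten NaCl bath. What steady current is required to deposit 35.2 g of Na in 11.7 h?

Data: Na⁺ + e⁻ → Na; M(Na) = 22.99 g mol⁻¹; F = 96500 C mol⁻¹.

3.51 A

n(Na) = 35.2 / 22.99 = 1.531 mol.
n(e⁻) = 1 × 1.531 = 1.531 mol.
Q = n(e⁻)·F = 1.531 × 96500 = 147800 C.
I = Q/t = 147800 / 42120 s = 3.51 A.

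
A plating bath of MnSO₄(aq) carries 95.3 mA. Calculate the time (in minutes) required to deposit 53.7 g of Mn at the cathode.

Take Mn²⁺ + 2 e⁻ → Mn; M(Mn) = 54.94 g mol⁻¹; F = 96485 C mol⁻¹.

n(Mn) = m/M = 53.7 / 54.94 = 0.9774 mol.
Each Mn atom requires 2 electrons, so n(e⁻) = 2 × 0.9774 = 1.955 mol.
Q = n(e⁻)·F = 1.955 × 96485 = 188600 C.
t = Q/I = 188600 / 0.09530 A = 1979000 s = 33000 min.

33000 min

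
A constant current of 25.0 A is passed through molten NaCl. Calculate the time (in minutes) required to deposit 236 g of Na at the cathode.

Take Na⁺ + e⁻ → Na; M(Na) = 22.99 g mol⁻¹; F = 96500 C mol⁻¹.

n(Na) = m/M = 236 / 22.99 = 10.27 mol.
Each Na atom requires 1 electron, so n(e⁻) = 1 × 10.27 = 10.27 mol.
Q = n(e⁻)·F = 10.27 × 96500 = 990600 C.
t = Q/I = 990600 / 25.00 A = 39620 s = 660 min.

660 min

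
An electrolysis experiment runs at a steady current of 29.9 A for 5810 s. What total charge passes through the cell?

Q = I·t = 29.90 A × 5810.0 s = 1.74 × 10⁵ C.

1.74 × 10⁵ C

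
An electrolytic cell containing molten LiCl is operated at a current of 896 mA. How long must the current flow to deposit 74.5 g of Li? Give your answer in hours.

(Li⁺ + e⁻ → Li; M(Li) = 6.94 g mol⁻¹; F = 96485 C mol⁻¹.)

321 h

n(Li) = m/M = 74.5 / 6.94 = 10.73 mol.
Each Li atom requires 1 electron, so n(e⁻) = 1 × 10.73 = 10.73 mol.
Q = n(e⁻)·F = 10.73 × 96485 = 1036000 C.
t = Q/I = 1036000 / 0.8960 A = 1156000 s = 321 h.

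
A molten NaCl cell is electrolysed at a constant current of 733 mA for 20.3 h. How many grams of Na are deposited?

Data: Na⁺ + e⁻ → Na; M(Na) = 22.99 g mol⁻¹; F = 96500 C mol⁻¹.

12.8 g

Q = I·t = 0.7330 A × 73080 s = 53570 C.
n(e⁻) = Q/F = 53570 / 96500 = 0.5551 mol.
Na⁺ + e⁻ → Na, so n(Na) = n(e⁻)/1 = 0.5551 mol.
m = n·M = 0.5551 × 22.99 = 12.8 g.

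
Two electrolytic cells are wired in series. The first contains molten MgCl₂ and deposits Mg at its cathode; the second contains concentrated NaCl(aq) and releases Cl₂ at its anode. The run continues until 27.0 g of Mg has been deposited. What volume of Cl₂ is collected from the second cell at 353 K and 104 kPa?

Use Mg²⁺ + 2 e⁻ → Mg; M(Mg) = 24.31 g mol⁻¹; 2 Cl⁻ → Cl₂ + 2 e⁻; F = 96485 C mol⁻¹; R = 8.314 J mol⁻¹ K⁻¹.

31.3 L

n(Mg) = 27.0 / 24.31 = 1.111 mol, so n(e⁻) = 2 × 1.111 = 2.221 mol.
The cells are in series, so the same 2.221 mol of electrons passes through the second cell.
2 Cl⁻ → Cl₂ + 2 e⁻ — 2 mol e⁻ per mol Cl₂, so n(Cl₂) = 2.221/2 = 1.111 mol.
V = nRT/P = (1.111 × 8.314 × 353) / (104 × 10³) = 0.0313 m³ = 31.3 L.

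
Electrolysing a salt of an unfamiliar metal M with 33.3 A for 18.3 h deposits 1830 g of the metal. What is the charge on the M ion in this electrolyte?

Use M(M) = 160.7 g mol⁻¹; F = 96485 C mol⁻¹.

+2

Q = I·t = 33.30 A × 65880 s = 2194000 C, so n(e⁻) = 2194000/96485 = 22.74 mol.
n(M) deposited = 1830 / 160.7 = 11.39 mol.
Electrons per atom = n(e⁻)/n(M) = 22.74 / 11.39 = 2.00 ≈ 2, so the ion is M²⁺.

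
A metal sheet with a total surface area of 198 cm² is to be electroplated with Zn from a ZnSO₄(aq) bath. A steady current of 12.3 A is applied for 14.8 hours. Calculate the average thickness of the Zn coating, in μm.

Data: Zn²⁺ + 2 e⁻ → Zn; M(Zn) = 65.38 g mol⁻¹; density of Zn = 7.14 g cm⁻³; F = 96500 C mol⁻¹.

Q = I·t = 12.30 × 53280 = 655300 C; n(e⁻) = 6.791 mol.
n(Zn) = n(e⁻)/2 = 3.396 mol, so m = 3.396 × 65.38 = 222.0 g.
Volume = m/ρ = 222.0 / 7.14 = 31.09 cm³.
Thickness = V/A = 31.09 / 198 = 0.157 cm = 1570 μm.

1570 μm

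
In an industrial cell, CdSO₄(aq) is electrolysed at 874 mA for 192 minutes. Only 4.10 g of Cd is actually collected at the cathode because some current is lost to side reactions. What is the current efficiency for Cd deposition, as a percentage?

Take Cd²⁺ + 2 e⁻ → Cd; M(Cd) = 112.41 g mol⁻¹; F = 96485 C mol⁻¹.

69.9 %

Q = I·t = 0.8740 × 11520 = 10070 C; n(e⁻) = 10070/96485 = 0.1044 mol.
Theoretical n(Cd) = n(e⁻)/2 = 0.05218 mol, i.e. m_theo = 0.05218 × 112.41 = 5.865 g.
Efficiency = m_actual / m_theo = 4.10 / 5.865 = 69.9 %.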